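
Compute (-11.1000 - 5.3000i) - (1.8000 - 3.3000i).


Real: -11.1 - 1.8 = -12.9
Imag: -5.3 + 3.3 = -2

-12.9000 - 2.0000i


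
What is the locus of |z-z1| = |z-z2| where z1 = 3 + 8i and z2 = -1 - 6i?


Equal distances means the locus is the perpendicular bisector of z1 and z2.
Midpoint = ((3+(-1))/2, (8+(-6))/2) = (1.0000, 1.0000)

Perpendicular bisector through (1.0000, 1.0000)


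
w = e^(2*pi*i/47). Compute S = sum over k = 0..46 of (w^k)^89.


The roots are w_k = w^k with w = e^(2*pi*i/47), and (w^k)^89 = (w^89)^k.
So S = 1 + u + u^2 + ... + u^(46) with u = w^89.
89 = 1*47 + 42, so 89 is not a multiple of 47: u = (w^47)^1 * w^42 = w^42 ≠ 1 (w is a primitive 47th root), while u^47 = (w^47)^89 = 1.
Geometric series: S = (1 - u^47)/(1 - u) = (1 - 1)/(1 - u) = 0

S = 0


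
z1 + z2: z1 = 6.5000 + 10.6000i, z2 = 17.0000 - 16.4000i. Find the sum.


Real: 6.5 + 17 = 23.5
Imag: 10.6 - 16.4 = -5.8

23.5000 - 5.8000i


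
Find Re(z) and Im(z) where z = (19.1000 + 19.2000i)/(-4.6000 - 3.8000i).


Multiply by conjugate: (19.1000 + 19.2000i)(-4.6000 + 3.8000i) / ((-4.6)^2 + (-3.8)^2)
Numerator real = 19.1*(-4.6) + 19.2*(-3.8) = -160.82
Numerator imag = 19.2*(-4.6) - 19.1*(-3.8) = -15.74
Denominator = 35.6
Re(z) = -160.82/35.6 = -4.5174
Im(z) = -15.74/35.6 = -0.4421

Re(z) = -4.5174, Im(z) = -0.4421


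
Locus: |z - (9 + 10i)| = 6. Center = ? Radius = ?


|z - z0| = r is a circle with center z0 and radius r.
Center = (9, 10), radius = 6

Circle with center (9, 10) and radius 6


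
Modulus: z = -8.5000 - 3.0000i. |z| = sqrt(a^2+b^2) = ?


|z| = sqrt((-8.5)^2 + (-3)^2) = sqrt(72.25 + 9) = sqrt(81.25) = 9.0139

|z| = 9.0139


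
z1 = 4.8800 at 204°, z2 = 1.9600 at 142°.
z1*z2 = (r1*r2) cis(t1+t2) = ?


r = 4.8800 * 1.9600 = 9.5648
theta = 204° + 142° = 346° = 346° (mod 360)

9.5648 cis(346°)


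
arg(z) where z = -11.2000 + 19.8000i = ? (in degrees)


Re = -11.2, Im = 19.8
arg = atan2(19.8, -11.2) = 119.4950 degrees

arg(z) = 119.4950 degrees


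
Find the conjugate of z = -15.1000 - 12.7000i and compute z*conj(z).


z_bar = -15.1000 + 12.7000i
z*z_bar = (-15.1)^2 + (-12.7)^2 = 228.01 + 161.29 = 389.3

z_bar = -15.1000 + 12.7000i, z*z_bar = 389.3


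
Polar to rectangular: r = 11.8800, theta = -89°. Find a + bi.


a = 11.8800*cos(-89°) = 11.8800*0.01745 = 0.2073
b = 11.8800*sin(-89°) = 11.8800*(-0.99985) = -11.8782

0.2073 - 11.8782i


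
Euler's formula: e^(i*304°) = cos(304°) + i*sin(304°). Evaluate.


cos(304°) = 0.5592
sin(304°) = -0.8290

e^(i*304°) = 0.5592 - 0.8290i


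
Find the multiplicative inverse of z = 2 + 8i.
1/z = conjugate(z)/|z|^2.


|z|^2 = 4+64 = 68
1/z = (2 - 8i)/68

1/z = 0.0294 - 0.1176i


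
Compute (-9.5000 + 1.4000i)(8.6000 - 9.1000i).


Real = -9.5*8.6 - 1.4*(-9.1) = -81.7 - (-12.74) = -68.96
Imag = -9.5*(-9.1) + 8.6*1.4 = 86.45 + 12.04 = 98.49

-68.9600 + 98.4900i


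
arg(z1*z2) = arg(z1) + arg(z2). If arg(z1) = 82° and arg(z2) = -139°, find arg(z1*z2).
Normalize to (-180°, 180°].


arg(z1*z2) = 82° - 139° = -57°
Normalized to (-180°, 180°]: -57°

-57°


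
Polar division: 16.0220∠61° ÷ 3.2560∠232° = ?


r = 16.0220 / 3.2560 = 4.9208
theta = 61° - 232° = -171° = 189° (mod 360)

4.9208 cis(189°)


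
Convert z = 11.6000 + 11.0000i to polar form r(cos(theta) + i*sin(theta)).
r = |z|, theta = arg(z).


r = sqrt(134.56+121) = sqrt(255.56) = 15.9862
theta = atan2(11, 11.6) = 43.4792 degrees

r = 15.9862, theta = 43.4792 degrees


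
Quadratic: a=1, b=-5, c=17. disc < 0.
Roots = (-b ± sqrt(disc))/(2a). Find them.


disc = (-5)^2 - 4*1*17 = 25 - 68 = -43
sqrt(|disc|) = sqrt(43) = 6.5574
Real part = 5/(2*1) = 2.5000
Imag part = 6.5574/(2*1) = 3.2787

2.5000 ± 3.2787i


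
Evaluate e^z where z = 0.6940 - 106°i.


e^0.6940 = 2.0017
cos(-106°) = -0.2756
sin(-106°) = -0.9613
Real = 2.0017*(-0.2756) = -0.5517
Imag = 2.0017*(-0.9613) = -1.9242

-0.5517 - 1.9242i


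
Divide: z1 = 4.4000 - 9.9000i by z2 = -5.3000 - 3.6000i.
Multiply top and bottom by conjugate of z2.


Conjugate of z2 = -5.3000 + 3.6000i
Numerator: (4.4000 - 9.9000i)(-5.3000 + 3.6000i) = 12.3200 + 68.3100i
Denominator: (-5.3)^2 + (-3.6)^2 = 41.05
Result = (12.3200 + 68.3100i)/41.05

0.3001 + 1.6641i


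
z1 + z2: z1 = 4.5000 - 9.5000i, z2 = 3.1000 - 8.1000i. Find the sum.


Real: 4.5 + 3.1 = 7.6
Imag: -9.5 - 8.1 = -17.6

7.6000 - 17.6000i


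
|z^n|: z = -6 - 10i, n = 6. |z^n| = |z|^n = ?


|z| = sqrt(36+100) = sqrt(136) = 11.6619
|z^6| = |z|^6 = (sqrt(136))^6 = 136^3 = 2515456

|z^6| = 2515456


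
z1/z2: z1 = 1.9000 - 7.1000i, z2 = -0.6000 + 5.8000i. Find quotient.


Conjugate of z2 = -0.6000 - 5.8000i
Numerator: (1.9000 - 7.1000i)(-0.6000 - 5.8000i) = -42.3200 - 6.7600i
Denominator: (-0.6)^2 + 5.8^2 = 34
Result = (-42.3200 - 6.7600i)/34

-1.2447 - 0.1988i


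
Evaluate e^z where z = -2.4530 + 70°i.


e^-2.4530 = 0.0860
cos(70°) = 0.342
sin(70°) = 0.9397
Real = 0.0860*0.342 = 0.0294
Imag = 0.0860*0.9397 = 0.0808

0.0294 + 0.0808i


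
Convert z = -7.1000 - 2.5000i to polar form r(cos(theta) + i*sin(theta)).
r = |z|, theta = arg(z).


r = sqrt(50.41+6.25) = sqrt(56.66) = 7.5273
theta = atan2(-2.5, -7.1) = -160.6022 degrees

r = 7.5273, theta = -160.6022 degrees


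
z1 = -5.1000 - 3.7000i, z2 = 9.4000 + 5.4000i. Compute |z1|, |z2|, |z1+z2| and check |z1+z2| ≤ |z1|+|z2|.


|z1| = sqrt((-5.1)^2 + (-3.7)^2) = sqrt(39.7) = 6.3008
|z2| = sqrt(9.4^2 + 5.4^2) = sqrt(117.52) = 10.8407
z1+z2 = 4.3000 + 1.7000i
|z1+z2| = sqrt(21.38) = 4.6239
|z1|+|z2| = 6.3008 + 10.8407 = 17.1415

|z1+z2| = 4.6239 ≤ |z1|+|z2| = 17.1415 (verified)


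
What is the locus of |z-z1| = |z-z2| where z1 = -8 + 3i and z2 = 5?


Equal distances means the locus is the perpendicular bisector of z1 and z2.
Midpoint = ((-8+5)/2, (3+0)/2) = (-1.5000, 1.5000)

Perpendicular bisector through (-1.5000, 1.5000)


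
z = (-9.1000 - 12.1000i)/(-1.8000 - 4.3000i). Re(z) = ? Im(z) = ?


Multiply by conjugate: (-9.1000 - 12.1000i)(-1.8000 + 4.3000i) / ((-1.8)^2 + (-4.3)^2)
Numerator real = -9.1*(-1.8) - (12.1)*(-4.3) = 68.41
Numerator imag = -12.1*(-1.8) - (-9.1)*(-4.3) = -17.35
Denominator = 21.73
Re(z) = 68.41/21.73 = 3.1482
Im(z) = -17.35/21.73 = -0.7984

Re(z) = 3.1482, Im(z) = -0.7984


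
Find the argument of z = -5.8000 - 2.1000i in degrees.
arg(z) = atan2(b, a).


Re = -5.8, Im = -2.1
arg = atan2(-2.1, -5.8) = -160.0963 degrees

arg(z) = -160.0963 degrees


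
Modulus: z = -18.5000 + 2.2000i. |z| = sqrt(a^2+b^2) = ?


|z| = sqrt((-18.5)^2 + 2.2^2) = sqrt(342.25 + 4.84) = sqrt(347.09) = 18.6304

|z| = 18.6304


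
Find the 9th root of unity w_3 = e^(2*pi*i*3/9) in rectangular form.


Angle = 360*3/9 = 120°
a = cos(120°) = -0.5000
b = sin(120°) = 0.8660

-0.5000 + 0.8660i


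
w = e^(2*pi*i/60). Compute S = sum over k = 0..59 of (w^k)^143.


The roots are w_k = w^k with w = e^(2*pi*i/60), and (w^k)^143 = (w^143)^k.
So S = 1 + u + u^2 + ... + u^(59) with u = w^143.
143 = 2*60 + 23, so 143 is not a multiple of 60: u = (w^60)^2 * w^23 = w^23 ≠ 1 (w is a primitive 60th root), while u^60 = (w^60)^143 = 1.
Geometric series: S = (1 - u^60)/(1 - u) = (1 - 1)/(1 - u) = 0

S = 0


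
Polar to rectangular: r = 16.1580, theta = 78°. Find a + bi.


a = 16.1580*cos(78°) = 16.1580*0.20791 = 3.3594
b = 16.1580*sin(78°) = 16.1580*0.97815 = 15.8049

3.3594 + 15.8049i


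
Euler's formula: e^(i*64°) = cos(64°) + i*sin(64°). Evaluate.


cos(64°) = 0.4384
sin(64°) = 0.8988

e^(i*64°) = 0.4384 + 0.8988i


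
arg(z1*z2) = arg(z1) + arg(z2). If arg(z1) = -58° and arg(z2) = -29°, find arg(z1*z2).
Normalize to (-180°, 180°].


arg(z1*z2) = -58° - 29° = -87°
Normalized to (-180°, 180°]: -87°

-87°


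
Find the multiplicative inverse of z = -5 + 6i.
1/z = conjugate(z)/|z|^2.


|z|^2 = 25+36 = 61
1/z = (-5 - 6i)/61

1/z = -0.0820 - 0.0984i


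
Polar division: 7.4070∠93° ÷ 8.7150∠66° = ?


r = 7.4070 / 8.7150 = 0.8499
theta = 93° - 66° = 27° = 27° (mod 360)

0.8499 cis(27°)


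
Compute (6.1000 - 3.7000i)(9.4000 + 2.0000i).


Real = 6.1*9.4 - (-3.7)*2 = 57.34 - (-7.4) = 64.74
Imag = 6.1*2 + 9.4*(-3.7) = 12.2 - (34.78) = -22.58

64.7400 - 22.5800i


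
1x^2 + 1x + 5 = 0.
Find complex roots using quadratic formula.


disc = 1^2 - 4*1*5 = 1 - 20 = -19
sqrt(|disc|) = sqrt(19) = 4.3589
Real part = -1/(2*1) = -0.5000
Imag part = 4.3589/(2*1) = 2.1794

-0.5000 ± 2.1794i


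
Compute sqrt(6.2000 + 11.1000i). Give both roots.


|z| = sqrt(38.44+123.21) = 12.7142
sqrt((|z|+a)/2) = sqrt((12.7142+6.2)/2) = sqrt(9.4571) = 3.0752
sqrt((|z|-a)/2) = sqrt((12.7142-6.2)/2) = sqrt(3.2571) = 1.8047

±(3.0752 + 1.8047i) i.e. 3.0752 + 1.8047i and -3.0752 - 1.8047i


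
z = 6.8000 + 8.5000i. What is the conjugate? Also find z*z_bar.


z_bar = 6.8000 - 8.5000i
z*z_bar = 6.8^2 + 8.5^2 = 46.24 + 72.25 = 118.49

z_bar = 6.8000 - 8.5000i, z*z_bar = 118.49


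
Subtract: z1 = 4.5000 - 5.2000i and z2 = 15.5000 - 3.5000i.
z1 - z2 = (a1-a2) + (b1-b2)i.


Real: 4.5 - 15.5 = -11
Imag: -5.2 + 3.5 = -1.7

-11.0000 - 1.7000i


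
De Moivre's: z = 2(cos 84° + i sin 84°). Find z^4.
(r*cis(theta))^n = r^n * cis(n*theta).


r^4 = 2^4 = 16
n*theta = 4*84° = 336° = 336° (mod 360)
a = 16*cos(336°) = 14.6167
b = 16*sin(336°) = -6.5078

16 cis(336°) = 14.6167 - 6.5078i


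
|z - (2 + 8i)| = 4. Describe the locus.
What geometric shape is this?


|z - z0| = r is a circle with center z0 and radius r.
Center = (2, 8), radius = 4

Circle with center (2, 8) and radius 4


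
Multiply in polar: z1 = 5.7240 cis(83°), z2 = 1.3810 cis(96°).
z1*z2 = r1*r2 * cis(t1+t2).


r = 5.7240 * 1.3810 = 7.9048
theta = 83° + 96° = 179° = 179° (mod 360)

7.9048 cis(179°)


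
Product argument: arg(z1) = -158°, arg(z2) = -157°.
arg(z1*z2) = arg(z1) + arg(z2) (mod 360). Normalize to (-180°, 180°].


arg(z1*z2) = -158° - 157° = -315°
Normalized to (-180°, 180°]: 45°

45°


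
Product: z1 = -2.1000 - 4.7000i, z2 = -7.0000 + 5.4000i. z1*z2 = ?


Real = -2.1*(-7) - (-4.7)*5.4 = 14.7 - (-25.38) = 40.08
Imag = -2.1*5.4 - (7)*(-4.7) = -11.34 + 32.9 = 21.56

40.0800 + 21.5600i


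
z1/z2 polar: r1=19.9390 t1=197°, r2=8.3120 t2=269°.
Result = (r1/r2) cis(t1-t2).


r = 19.9390 / 8.3120 = 2.3988
theta = 197° - 269° = -72° = 288° (mod 360)

2.3988 cis(288°)


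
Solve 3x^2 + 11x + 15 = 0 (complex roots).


disc = 11^2 - 4*3*15 = 121 - 180 = -59
sqrt(|disc|) = sqrt(59) = 7.6811
Real part = -11/(2*3) = -1.8333
Imag part = 7.6811/(2*3) = 1.2802

-1.8333 ± 1.2802i


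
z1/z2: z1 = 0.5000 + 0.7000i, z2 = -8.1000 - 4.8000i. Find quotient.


Conjugate of z2 = -8.1000 + 4.8000i
Numerator: (0.5000 + 0.7000i)(-8.1000 + 4.8000i) = -7.4100 - 3.2700i
Denominator: (-8.1)^2 + (-4.8)^2 = 88.65
Result = (-7.4100 - 3.2700i)/88.65

-0.0836 - 0.0369i


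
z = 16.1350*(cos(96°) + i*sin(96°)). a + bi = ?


a = 16.1350*cos(96°) = 16.1350*(-0.10453) = -1.6866
b = 16.1350*sin(96°) = 16.1350*0.99452 = 16.0466

-1.6866 + 16.0466i


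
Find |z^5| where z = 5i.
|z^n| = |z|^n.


|z| = sqrt(0+25) = sqrt(25) = 5
|z^5| = |z|^5 = 5^5 = 3125

|z^5| = 3125


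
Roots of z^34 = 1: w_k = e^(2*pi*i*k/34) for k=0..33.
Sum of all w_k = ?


The sum of all 34th roots of unity is 0.
Geometric series: (1 - w^34)/(1 - w) = (1-1)/(1-w) = 0 since w^34 = 1, w ≠ 1.
Alternatively: coefficient of z^33 in z^34 - 1 is 0.

0


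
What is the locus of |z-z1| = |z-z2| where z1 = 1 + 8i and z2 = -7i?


Equal distances means the locus is the perpendicular bisector of z1 and z2.
Midpoint = ((1+0)/2, (8+(-7))/2) = (0.5000, 0.5000)

Perpendicular bisector through (0.5000, 0.5000)


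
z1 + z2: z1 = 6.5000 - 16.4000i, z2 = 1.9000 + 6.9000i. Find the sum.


Real: 6.5 + 1.9 = 8.4
Imag: -16.4 + 6.9 = -9.5

8.4000 - 9.5000i


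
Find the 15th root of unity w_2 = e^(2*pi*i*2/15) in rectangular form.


Angle = 360*2/15 = 48°
a = cos(48°) = 0.6691
b = sin(48°) = 0.7431

0.6691 + 0.7431i


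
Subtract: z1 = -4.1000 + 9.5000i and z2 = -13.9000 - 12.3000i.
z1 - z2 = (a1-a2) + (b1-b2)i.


Real: -4.1 + 13.9 = 9.8
Imag: 9.5 + 12.3 = 21.8

9.8000 + 21.8000i


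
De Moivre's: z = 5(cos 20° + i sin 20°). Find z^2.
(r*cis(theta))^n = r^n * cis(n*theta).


r^2 = 5^2 = 25
n*theta = 2*20° = 40° = 40° (mod 360)
a = 25*cos(40°) = 19.1511
b = 25*sin(40°) = 16.0697

25 cis(40°) = 19.1511 + 16.0697i


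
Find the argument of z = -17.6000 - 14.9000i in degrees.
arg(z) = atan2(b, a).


Re = -17.6, Im = -14.9
arg = atan2(-14.9, -17.6) = -139.7491 degrees

arg(z) = -139.7491 degrees


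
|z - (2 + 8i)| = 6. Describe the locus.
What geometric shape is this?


|z - z0| = r is a circle with center z0 and radius r.
Center = (2, 8), radius = 6

Circle with center (2, 8) and radius 6


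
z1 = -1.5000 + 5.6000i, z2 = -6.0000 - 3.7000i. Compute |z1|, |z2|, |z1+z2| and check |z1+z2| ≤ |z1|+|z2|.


|z1| = sqrt((-1.5)^2 + 5.6^2) = sqrt(33.61) = 5.7974
|z2| = sqrt((-6)^2 + (-3.7)^2) = sqrt(49.69) = 7.0491
z1+z2 = -7.5000 + 1.9000i
|z1+z2| = sqrt(59.86) = 7.7369
|z1|+|z2| = 5.7974 + 7.0491 = 12.8465

|z1+z2| = 7.7369 ≤ |z1|+|z2| = 12.8465 (verified)


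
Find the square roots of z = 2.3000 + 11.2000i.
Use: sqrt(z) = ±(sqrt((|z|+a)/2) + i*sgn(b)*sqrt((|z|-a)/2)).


|z| = sqrt(5.29+125.44) = 11.4337
sqrt((|z|+a)/2) = sqrt((11.4337+2.3)/2) = sqrt(6.8669) = 2.6205
sqrt((|z|-a)/2) = sqrt((11.4337-2.3)/2) = sqrt(4.5669) = 2.1370

±(2.6205 + 2.1370i) i.e. 2.6205 + 2.1370i and -2.6205 - 2.1370i


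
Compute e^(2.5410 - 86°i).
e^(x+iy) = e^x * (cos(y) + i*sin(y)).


e^2.5410 = 12.6924
cos(-86°) = 0.06976
sin(-86°) = -0.99756
Real = 12.6924*0.06976 = 0.8854
Imag = 12.6924*(-0.99756) = -12.6614

0.8854 - 12.6614i


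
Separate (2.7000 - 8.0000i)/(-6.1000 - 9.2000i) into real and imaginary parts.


Multiply by conjugate: (2.7000 - 8.0000i)(-6.1000 + 9.2000i) / ((-6.1)^2 + (-9.2)^2)
Numerator real = 2.7*(-6.1) - (8)*(-9.2) = 57.13
Numerator imag = -8*(-6.1) - 2.7*(-9.2) = 73.64
Denominator = 121.85
Re(z) = 57.13/121.85 = 0.4689
Im(z) = 73.64/121.85 = 0.6043

Re(z) = 0.4689, Im(z) = 0.6043


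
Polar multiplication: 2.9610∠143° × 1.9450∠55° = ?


r = 2.9610 * 1.9450 = 5.7591
theta = 143° + 55° = 198° = 198° (mod 360)

5.7591 cis(198°)


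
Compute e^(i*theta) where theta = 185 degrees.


cos(185°) = -0.9962
sin(185°) = -0.0872

e^(i*185°) = -0.9962 - 0.0872i


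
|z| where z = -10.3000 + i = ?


|z| = sqrt((-10.3)^2 + 1^2) = sqrt(106.09 + 1) = sqrt(107.09) = 10.3484

|z| = 10.3484


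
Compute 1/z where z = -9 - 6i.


|z|^2 = 81+36 = 117
1/z = (-9 + 6i)/117

1/z = -0.0769 + 0.0513i


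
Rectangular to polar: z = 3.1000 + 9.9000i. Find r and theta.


r = sqrt(9.61+98.01) = sqrt(107.62) = 10.3740
theta = atan2(9.9, 3.1) = 72.6130 degrees

r = 10.3740, theta = 72.6130 degrees


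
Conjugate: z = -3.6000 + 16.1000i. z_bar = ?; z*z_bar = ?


z_bar = -3.6000 - 16.1000i
z*z_bar = (-3.6)^2 + 16.1^2 = 12.96 + 259.21 = 272.17

z_bar = -3.6000 - 16.1000i, z*z_bar = 272.17


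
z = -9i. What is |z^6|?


|z| = sqrt(0+81) = sqrt(81) = 9
|z^6| = |z|^6 = 9^6 = 531441

|z^6| = 531441


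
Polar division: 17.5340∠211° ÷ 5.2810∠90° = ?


r = 17.5340 / 5.2810 = 3.3202
theta = 211° - 90° = 121° = 121° (mod 360)

3.3202 cis(121°)


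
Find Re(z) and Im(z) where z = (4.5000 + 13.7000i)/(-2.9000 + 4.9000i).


Multiply by conjugate: (4.5000 + 13.7000i)(-2.9000 - 4.9000i) / ((-2.9)^2 + 4.9^2)
Numerator real = 4.5*(-2.9) + 13.7*4.9 = 54.08
Numerator imag = 13.7*(-2.9) - 4.5*4.9 = -61.78
Denominator = 32.42
Re(z) = 54.08/32.42 = 1.6681
Im(z) = -61.78/32.42 = -1.9056

Re(z) = 1.6681, Im(z) = -1.9056


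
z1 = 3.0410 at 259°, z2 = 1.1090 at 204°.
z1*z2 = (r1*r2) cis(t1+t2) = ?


r = 3.0410 * 1.1090 = 3.3725
theta = 259° + 204° = 463° = 103° (mod 360)

3.3725 cis(103°)


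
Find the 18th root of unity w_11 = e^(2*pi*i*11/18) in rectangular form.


Angle = 360*11/18 = 220°
a = cos(220°) = -0.7660
b = sin(220°) = -0.6428

-0.7660 - 0.6428i


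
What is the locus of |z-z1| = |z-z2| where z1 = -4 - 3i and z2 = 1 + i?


Equal distances means the locus is the perpendicular bisector of z1 and z2.
Midpoint = ((-4+1)/2, (-3+1)/2) = (-1.5000, -1.0000)

Perpendicular bisector through (-1.5000, -1.0000)


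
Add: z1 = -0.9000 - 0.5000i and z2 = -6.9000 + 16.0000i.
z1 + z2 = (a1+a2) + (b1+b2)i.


Real: -0.9 - 6.9 = -7.8
Imag: -0.5 + 16 = 15.5

-7.8000 + 15.5000i


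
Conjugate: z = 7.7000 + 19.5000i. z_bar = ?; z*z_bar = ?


z_bar = 7.7000 - 19.5000i
z*z_bar = 7.7^2 + 19.5^2 = 59.29 + 380.25 = 439.54

z_bar = 7.7000 - 19.5000i, z*z_bar = 439.54


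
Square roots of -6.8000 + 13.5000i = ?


|z| = sqrt(46.24+182.25) = 15.1159
sqrt((|z|+a)/2) = sqrt((15.1159+(-6.8))/2) = sqrt(4.1579) = 2.0391
sqrt((|z|-a)/2) = sqrt((15.1159-(-6.8))/2) = sqrt(10.9579) = 3.3103

±(2.0391 + 3.3103i) i.e. 2.0391 + 3.3103i and -2.0391 - 3.3103i


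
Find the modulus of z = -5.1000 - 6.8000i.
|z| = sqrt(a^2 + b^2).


|z| = sqrt((-5.1)^2 + (-6.8)^2) = sqrt(26.01 + 46.24) = sqrt(72.25) = 8.5000

|z| = 8.5000


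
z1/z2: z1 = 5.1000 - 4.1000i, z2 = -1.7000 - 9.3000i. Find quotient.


Conjugate of z2 = -1.7000 + 9.3000i
Numerator: (5.1000 - 4.1000i)(-1.7000 + 9.3000i) = 29.4600 + 54.4000i
Denominator: (-1.7)^2 + (-9.3)^2 = 89.38
Result = (29.4600 + 54.4000i)/89.38

0.3296 + 0.6086i


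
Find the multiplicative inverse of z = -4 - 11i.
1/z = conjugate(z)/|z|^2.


|z|^2 = 16+121 = 137
1/z = (-4 + 11i)/137

1/z = -0.0292 + 0.0803i


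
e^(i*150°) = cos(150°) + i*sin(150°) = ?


cos(150°) = -0.8660
sin(150°) = 0.5000

e^(i*150°) = -0.8660 + 0.5000i


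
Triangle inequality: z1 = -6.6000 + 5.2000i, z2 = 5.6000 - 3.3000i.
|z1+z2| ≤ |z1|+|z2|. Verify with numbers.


|z1| = sqrt((-6.6)^2 + 5.2^2) = sqrt(70.6) = 8.4024
|z2| = sqrt(5.6^2 + (-3.3)^2) = sqrt(42.25) = 6.5000
z1+z2 = -1.0000 + 1.9000i
|z1+z2| = sqrt(4.61) = 2.1471
|z1|+|z2| = 8.4024 + 6.5000 = 14.9024

|z1+z2| = 2.1471 ≤ |z1|+|z2| = 14.9024 (verified)


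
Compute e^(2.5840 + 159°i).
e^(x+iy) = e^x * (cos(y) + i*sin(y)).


e^2.5840 = 13.25003
cos(159°) = -0.93358
sin(159°) = 0.35837
Real = 13.25003*(-0.93358) = -12.3700
Imag = 13.25003*0.35837 = 4.7484

-12.3700 + 4.7484i


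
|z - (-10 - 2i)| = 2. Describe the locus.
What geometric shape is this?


|z - z0| = r is a circle with center z0 and radius r.
Center = (-10, -2), radius = 2

Circle with center (-10, -2) and radius 2


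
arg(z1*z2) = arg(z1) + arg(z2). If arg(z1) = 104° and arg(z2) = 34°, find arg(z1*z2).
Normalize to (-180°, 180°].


arg(z1*z2) = 104° + 34° = 138°
Normalized to (-180°, 180°]: 138°

138°


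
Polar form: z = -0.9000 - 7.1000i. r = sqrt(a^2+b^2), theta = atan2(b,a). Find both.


r = sqrt(0.81+50.41) = sqrt(51.22) = 7.1568
theta = atan2(-7.1, -0.9) = -97.2243 degrees

r = 7.1568, theta = -97.2243 degrees


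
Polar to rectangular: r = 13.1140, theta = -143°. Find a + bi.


a = 13.1140*cos(-143°) = 13.1140*(-0.798636) = -10.4733
b = 13.1140*sin(-143°) = 13.1140*(-0.601815) = -7.8922

-10.4733 - 7.8922i


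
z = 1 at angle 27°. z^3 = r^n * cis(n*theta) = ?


r^3 = 1^3 = 1
n*theta = 3*27° = 81° = 81° (mod 360)
a = 1*cos(81°) = 0.1564
b = 1*sin(81°) = 0.9877

1 cis(81°) = 0.1564 + 0.9877i


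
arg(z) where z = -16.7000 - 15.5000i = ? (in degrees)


Re = -16.7, Im = -15.5
arg = atan2(-15.5, -16.7) = -137.1343 degrees

arg(z) = -137.1343 degrees


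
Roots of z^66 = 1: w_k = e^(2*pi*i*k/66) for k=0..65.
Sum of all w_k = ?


The sum of all 66th roots of unity is 0.
Geometric series: (1 - w^66)/(1 - w) = (1-1)/(1-w) = 0 since w^66 = 1, w ≠ 1.
Alternatively: coefficient of z^65 in z^66 - 1 is 0.

0


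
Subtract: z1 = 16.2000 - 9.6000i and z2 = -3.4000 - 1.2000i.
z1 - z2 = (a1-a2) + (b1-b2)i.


Real: 16.2 + 3.4 = 19.6
Imag: -9.6 + 1.2 = -8.4

19.6000 - 8.4000i


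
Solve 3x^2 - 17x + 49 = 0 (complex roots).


disc = (-17)^2 - 4*3*49 = 289 - 588 = -299
sqrt(|disc|) = sqrt(299) = 17.2916
Real part = 17/(2*3) = 2.8333
Imag part = 17.2916/(2*3) = 2.8819

2.8333 ± 2.8819i


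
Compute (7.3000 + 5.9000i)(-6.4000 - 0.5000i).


Real = 7.3*(-6.4) - 5.9*(-0.5) = -46.72 - (-2.95) = -43.77
Imag = 7.3*(-0.5) - (6.4)*5.9 = -3.65 - (37.76) = -41.41

-43.7700 - 41.4100i


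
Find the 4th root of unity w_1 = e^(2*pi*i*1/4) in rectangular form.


Angle = 360*1/4 = 90°
a = cos(90°) = 0
b = sin(90°) = 1.0000

0 + 1.0000i


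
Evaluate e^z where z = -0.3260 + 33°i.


e^-0.3260 = 0.7218
cos(33°) = 0.8387
sin(33°) = 0.5446
Real = 0.7218*0.8387 = 0.6054
Imag = 0.7218*0.5446 = 0.3931

0.6054 + 0.3931i


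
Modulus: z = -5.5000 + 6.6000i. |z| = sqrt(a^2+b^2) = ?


|z| = sqrt((-5.5)^2 + 6.6^2) = sqrt(30.25 + 43.56) = sqrt(73.81) = 8.5913

|z| = 8.5913


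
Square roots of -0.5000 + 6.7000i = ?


|z| = sqrt(0.25+44.89) = 6.7186
sqrt((|z|+a)/2) = sqrt((6.7186+(-0.5))/2) = sqrt(3.1093) = 1.7633
sqrt((|z|-a)/2) = sqrt((6.7186-(-0.5))/2) = sqrt(3.6093) = 1.8998

±(1.7633 + 1.8998i) i.e. 1.7633 + 1.8998i and -1.7633 - 1.8998i


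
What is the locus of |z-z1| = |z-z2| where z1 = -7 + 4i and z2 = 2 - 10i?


Equal distances means the locus is the perpendicular bisector of z1 and z2.
Midpoint = ((-7+2)/2, (4+(-10))/2) = (-2.5000, -3.0000)

Perpendicular bisector through (-2.5000, -3.0000)


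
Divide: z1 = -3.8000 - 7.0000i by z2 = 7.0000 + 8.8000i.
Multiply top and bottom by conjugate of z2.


Conjugate of z2 = 7.0000 - 8.8000i
Numerator: (-3.8000 - 7.0000i)(7.0000 - 8.8000i) = -88.2000 - 15.5600i
Denominator: 7^2 + 8.8^2 = 126.44
Result = (-88.2000 - 15.5600i)/126.44

-0.6976 - 0.1231i


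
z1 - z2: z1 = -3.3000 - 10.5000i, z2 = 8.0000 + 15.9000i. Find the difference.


Real: -3.3 - 8 = -11.3
Imag: -10.5 - 15.9 = -26.4

-11.3000 - 26.4000i


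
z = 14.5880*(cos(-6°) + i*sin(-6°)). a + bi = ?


a = 14.5880*cos(-6°) = 14.5880*0.99452 = 14.5081
b = 14.5880*sin(-6°) = 14.5880*(-0.10453) = -1.5249

14.5081 - 1.5249i


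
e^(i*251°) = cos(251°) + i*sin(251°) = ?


cos(251°) = -0.3256
sin(251°) = -0.9455

e^(i*251°) = -0.3256 - 0.9455i


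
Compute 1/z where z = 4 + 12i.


|z|^2 = 16+144 = 160
1/z = (4 - 12i)/160

1/z = 0.0250 - 0.0750i


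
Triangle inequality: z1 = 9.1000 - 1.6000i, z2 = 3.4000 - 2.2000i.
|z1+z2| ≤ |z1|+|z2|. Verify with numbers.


|z1| = sqrt(9.1^2 + (-1.6)^2) = sqrt(85.37) = 9.2396
|z2| = sqrt(3.4^2 + (-2.2)^2) = sqrt(16.4) = 4.0497
z1+z2 = 12.5000 - 3.8000i
|z1+z2| = sqrt(170.69) = 13.0648
|z1|+|z2| = 9.2396 + 4.0497 = 13.2893

|z1+z2| = 13.0648 ≤ |z1|+|z2| = 13.2893 (verified)


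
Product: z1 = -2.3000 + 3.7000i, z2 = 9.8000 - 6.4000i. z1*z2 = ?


Real = -2.3*9.8 - 3.7*(-6.4) = -22.54 - (-23.68) = 1.14
Imag = -2.3*(-6.4) + 9.8*3.7 = 14.72 + 36.26 = 50.98

1.1400 + 50.9800i


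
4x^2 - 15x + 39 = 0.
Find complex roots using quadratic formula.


disc = (-15)^2 - 4*4*39 = 225 - 624 = -399
sqrt(|disc|) = sqrt(399) = 19.9750
Real part = 15/(2*4) = 1.8750
Imag part = 19.9750/(2*4) = 2.4969

1.8750 ± 2.4969i


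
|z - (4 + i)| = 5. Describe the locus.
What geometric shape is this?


|z - z0| = r is a circle with center z0 and radius r.
Center = (4, 1), radius = 5

Circle with center (4, 1) and radius 5


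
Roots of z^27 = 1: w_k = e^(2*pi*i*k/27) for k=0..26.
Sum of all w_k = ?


The sum of all 27th roots of unity is 0.
Geometric series: (1 - w^27)/(1 - w) = (1-1)/(1-w) = 0 since w^27 = 1, w ≠ 1.
Alternatively: coefficient of z^26 in z^27 - 1 is 0.

0


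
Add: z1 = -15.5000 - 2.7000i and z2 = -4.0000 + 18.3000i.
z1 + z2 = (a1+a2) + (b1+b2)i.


Real: -15.5 - 4 = -19.5
Imag: -2.7 + 18.3 = 15.6

-19.5000 + 15.6000i


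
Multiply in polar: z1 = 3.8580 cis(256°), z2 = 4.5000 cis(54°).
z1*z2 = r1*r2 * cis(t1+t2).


r = 3.8580 * 4.5000 = 17.3610
theta = 256° + 54° = 310° = 310° (mod 360)

17.3610 cis(310°)


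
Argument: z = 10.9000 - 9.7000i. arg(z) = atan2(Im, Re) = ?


Re = 10.9, Im = -9.7
arg = atan2(-9.7, 10.9) = -41.6661 degrees

arg(z) = -41.6661 degrees


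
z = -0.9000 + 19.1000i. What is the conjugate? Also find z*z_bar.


z_bar = -0.9000 - 19.1000i
z*z_bar = (-0.9)^2 + 19.1^2 = 0.81 + 364.81 = 365.62

z_bar = -0.9000 - 19.1000i, z*z_bar = 365.62


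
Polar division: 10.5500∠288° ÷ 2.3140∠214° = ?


r = 10.5500 / 2.3140 = 4.5592
theta = 288° - 214° = 74° = 74° (mod 360)

4.5592 cis(74°)


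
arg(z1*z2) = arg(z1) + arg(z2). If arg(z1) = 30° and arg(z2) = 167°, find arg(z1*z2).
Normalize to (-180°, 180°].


arg(z1*z2) = 30° + 167° = 197°
Normalized to (-180°, 180°]: -163°

-163°


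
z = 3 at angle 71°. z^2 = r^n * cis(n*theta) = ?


r^2 = 3^2 = 9
n*theta = 2*71° = 142° = 142° (mod 360)
a = 9*cos(142°) = -7.0921
b = 9*sin(142°) = 5.5410

9 cis(142°) = -7.0921 + 5.5410i


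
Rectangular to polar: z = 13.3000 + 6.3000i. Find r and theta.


r = sqrt(176.89+39.69) = sqrt(216.58) = 14.7167
theta = atan2(6.3, 13.3) = 25.3462 degrees

r = 14.7167, theta = 25.3462 degrees


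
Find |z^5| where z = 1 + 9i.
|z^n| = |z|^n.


|z| = sqrt(1+81) = sqrt(82) = 9.0554
|z^5| = |z|^5 = (sqrt(82))^5 = 82^2 * sqrt(82) = 6724*sqrt(82)

|z^5| = 6724*sqrt(82) ≈ 60888.4097


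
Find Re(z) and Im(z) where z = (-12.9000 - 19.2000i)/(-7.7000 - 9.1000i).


Multiply by conjugate: (-12.9000 - 19.2000i)(-7.7000 + 9.1000i) / ((-7.7)^2 + (-9.1)^2)
Numerator real = -12.9*(-7.7) - (19.2)*(-9.1) = 274.05
Numerator imag = -19.2*(-7.7) - (-12.9)*(-9.1) = 30.45
Denominator = 142.1
Re(z) = 274.05/142.1 = 1.9286
Im(z) = 30.45/142.1 = 0.2143

Re(z) = 1.9286, Im(z) = 0.2143


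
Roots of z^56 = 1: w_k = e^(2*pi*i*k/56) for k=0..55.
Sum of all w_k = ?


The sum of all 56th roots of unity is 0.
Geometric series: (1 - w^56)/(1 - w) = (1-1)/(1-w) = 0 since w^56 = 1, w ≠ 1.
Alternatively: coefficient of z^55 in z^56 - 1 is 0.

0


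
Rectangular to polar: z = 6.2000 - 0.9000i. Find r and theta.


r = sqrt(38.44+0.81) = sqrt(39.25) = 6.2650
theta = atan2(-0.9, 6.2) = -8.2594 degrees

r = 6.2650, theta = -8.2594 degrees


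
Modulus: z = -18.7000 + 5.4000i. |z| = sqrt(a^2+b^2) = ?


|z| = sqrt((-18.7)^2 + 5.4^2) = sqrt(349.69 + 29.16) = sqrt(378.85) = 19.4641

|z| = 19.4641


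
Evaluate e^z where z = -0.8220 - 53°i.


e^-0.8220 = 0.43955
cos(-53°) = 0.6018
sin(-53°) = -0.7986
Real = 0.43955*0.6018 = 0.2645
Imag = 0.43955*(-0.7986) = -0.3510

0.2645 - 0.3510i


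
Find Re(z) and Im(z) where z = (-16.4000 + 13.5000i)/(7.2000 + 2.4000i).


Multiply by conjugate: (-16.4000 + 13.5000i)(7.2000 - 2.4000i) / (7.2^2 + 2.4^2)
Numerator real = -16.4*7.2 + 13.5*2.4 = -85.68
Numerator imag = 13.5*7.2 - (-16.4)*2.4 = 136.56
Denominator = 57.6
Re(z) = -85.68/57.6 = -1.4875
Im(z) = 136.56/57.6 = 2.3708

Re(z) = -1.4875, Im(z) = 2.3708


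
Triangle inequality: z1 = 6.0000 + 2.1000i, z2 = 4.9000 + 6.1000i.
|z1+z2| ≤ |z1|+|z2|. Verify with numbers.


|z1| = sqrt(6^2 + 2.1^2) = sqrt(40.41) = 6.3569
|z2| = sqrt(4.9^2 + 6.1^2) = sqrt(61.22) = 7.8243
z1+z2 = 10.9000 + 8.2000i
|z1+z2| = sqrt(186.05) = 13.6400
|z1|+|z2| = 6.3569 + 7.8243 = 14.1812

|z1+z2| = 13.6400 ≤ |z1|+|z2| = 14.1812 (verified)


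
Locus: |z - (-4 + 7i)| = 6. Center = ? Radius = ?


|z - z0| = r is a circle with center z0 and radius r.
Center = (-4, 7), radius = 6

Circle with center (-4, 7) and radius 6


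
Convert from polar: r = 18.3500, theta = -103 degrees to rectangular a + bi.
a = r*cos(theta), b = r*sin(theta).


a = 18.3500*cos(-103°) = 18.3500*(-0.224951) = -4.1279
b = 18.3500*sin(-103°) = 18.3500*(-0.97437) = -17.8797

-4.1279 - 17.8797i


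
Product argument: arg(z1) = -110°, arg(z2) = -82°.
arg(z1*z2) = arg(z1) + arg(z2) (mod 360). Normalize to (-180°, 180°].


arg(z1*z2) = -110° - 82° = -192°
Normalized to (-180°, 180°]: 168°

168°


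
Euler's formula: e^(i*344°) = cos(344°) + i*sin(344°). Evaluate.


cos(344°) = 0.9613
sin(344°) = -0.2756

e^(i*344°) = 0.9613 - 0.2756i


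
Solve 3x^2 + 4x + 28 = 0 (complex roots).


disc = 4^2 - 4*3*28 = 16 - 336 = -320
sqrt(|disc|) = sqrt(320) = 17.8885
Real part = -4/(2*3) = -0.6667
Imag part = 17.8885/(2*3) = 2.9814

-0.6667 ± 2.9814i


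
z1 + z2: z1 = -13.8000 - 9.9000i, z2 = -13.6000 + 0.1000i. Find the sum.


Real: -13.8 - 13.6 = -27.4
Imag: -9.9 + 0.1 = -9.8

-27.4000 - 9.8000i


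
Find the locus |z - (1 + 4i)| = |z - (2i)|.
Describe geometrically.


Equal distances means the locus is the perpendicular bisector of z1 and z2.
Midpoint = ((1+0)/2, (4+2)/2) = (0.5000, 3.0000)

Perpendicular bisector through (0.5000, 3.0000)


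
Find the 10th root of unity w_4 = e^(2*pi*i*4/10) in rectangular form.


Angle = 360*4/10 = 144°
a = cos(144°) = -0.8090
b = sin(144°) = 0.5878

-0.8090 + 0.5878i


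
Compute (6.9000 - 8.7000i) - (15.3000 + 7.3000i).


Real: 6.9 - 15.3 = -8.4
Imag: -8.7 - 7.3 = -16

-8.4000 - 16.0000i


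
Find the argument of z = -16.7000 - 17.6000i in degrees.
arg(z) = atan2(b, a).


Re = -16.7, Im = -17.6
arg = atan2(-17.6, -16.7) = -133.4970 degrees

arg(z) = -133.4970 degrees


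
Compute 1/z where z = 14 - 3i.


|z|^2 = 196+9 = 205
1/z = (14 + 3i)/205

1/z = 0.0683 + 0.0146i


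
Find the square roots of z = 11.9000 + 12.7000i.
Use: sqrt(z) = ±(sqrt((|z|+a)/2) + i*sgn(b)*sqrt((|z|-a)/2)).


|z| = sqrt(141.61+161.29) = 17.4040
sqrt((|z|+a)/2) = sqrt((17.4040+11.9)/2) = sqrt(14.6520) = 3.8278
sqrt((|z|-a)/2) = sqrt((17.4040-11.9)/2) = sqrt(2.7520) = 1.6589

±(3.8278 + 1.6589i) i.e. 3.8278 + 1.6589i and -3.8278 - 1.6589i


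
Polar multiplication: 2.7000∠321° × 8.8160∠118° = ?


r = 2.7000 * 8.8160 = 23.8032
theta = 321° + 118° = 439° = 79° (mod 360)

23.8032 cis(79°)


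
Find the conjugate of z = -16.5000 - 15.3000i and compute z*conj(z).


z_bar = -16.5000 + 15.3000i
z*z_bar = (-16.5)^2 + (-15.3)^2 = 272.25 + 234.09 = 506.34

z_bar = -16.5000 + 15.3000i, z*z_bar = 506.34


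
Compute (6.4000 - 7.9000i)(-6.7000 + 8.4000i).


Real = 6.4*(-6.7) - (-7.9)*8.4 = -42.88 - (-66.36) = 23.48
Imag = 6.4*8.4 - (6.7)*(-7.9) = 53.76 + 52.93 = 106.69

23.4800 + 106.6900i


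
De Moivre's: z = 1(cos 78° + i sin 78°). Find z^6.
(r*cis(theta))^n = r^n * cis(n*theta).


r^6 = 1^6 = 1
n*theta = 6*78° = 468° = 108° (mod 360)
a = 1*cos(108°) = -0.3090
b = 1*sin(108°) = 0.9511

1 cis(108°) = -0.3090 + 0.9511i


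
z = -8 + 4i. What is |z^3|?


|z| = sqrt(64+16) = sqrt(80) = 8.9443
|z^3| = |z|^3 = (sqrt(80))^3 = 80*sqrt(80)

|z^3| = 80*sqrt(80) ≈ 715.5418


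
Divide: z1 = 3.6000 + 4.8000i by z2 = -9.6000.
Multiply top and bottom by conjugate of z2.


Conjugate of z2 = -9.6000
Numerator: (3.6000 + 4.8000i)(-9.6000) = -34.5600 - 46.0800i
Denominator: (-9.6)^2 + 0^2 = 92.16
Result = (-34.5600 - 46.0800i)/92.16

-0.3750 - 0.5000i


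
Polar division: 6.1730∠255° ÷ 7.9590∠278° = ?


r = 6.1730 / 7.9590 = 0.7756
theta = 255° - 278° = -23° = 337° (mod 360)

0.7756 cis(337°)


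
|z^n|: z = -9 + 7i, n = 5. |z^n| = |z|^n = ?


|z| = sqrt(81+49) = sqrt(130) = 11.4018
|z^5| = |z|^5 = (sqrt(130))^5 = 130^2 * sqrt(130) = 16900*sqrt(130)

|z^5| = 16900*sqrt(130) ≈ 192689.6468


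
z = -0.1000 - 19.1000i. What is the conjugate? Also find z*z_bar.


z_bar = -0.1000 + 19.1000i
z*z_bar = (-0.1)^2 + (-19.1)^2 = 0.01 + 364.81 = 364.82

z_bar = -0.1000 + 19.1000i, z*z_bar = 364.82


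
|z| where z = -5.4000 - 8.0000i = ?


|z| = sqrt((-5.4)^2 + (-8)^2) = sqrt(29.16 + 64) = sqrt(93.16) = 9.6519

|z| = 9.6519


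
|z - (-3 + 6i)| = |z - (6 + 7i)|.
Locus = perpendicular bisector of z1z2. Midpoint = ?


Equal distances means the locus is the perpendicular bisector of z1 and z2.
Midpoint = ((-3+6)/2, (6+7)/2) = (1.5000, 6.5000)

Perpendicular bisector through (1.5000, 6.5000)


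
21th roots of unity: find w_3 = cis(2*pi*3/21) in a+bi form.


Angle = 360*3/21 = 51.4286°
a = cos(51.4286°) = 0.6235
b = sin(51.4286°) = 0.7818

0.6235 + 0.7818i


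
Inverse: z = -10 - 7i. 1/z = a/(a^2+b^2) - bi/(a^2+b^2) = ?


|z|^2 = 100+49 = 149
1/z = (-10 + 7i)/149

1/z = -0.0671 + 0.0470i


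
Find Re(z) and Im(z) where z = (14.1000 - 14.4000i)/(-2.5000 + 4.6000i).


Multiply by conjugate: (14.1000 - 14.4000i)(-2.5000 - 4.6000i) / ((-2.5)^2 + 4.6^2)
Numerator real = 14.1*(-2.5) - (14.4)*4.6 = -101.49
Numerator imag = -14.4*(-2.5) - 14.1*4.6 = -28.86
Denominator = 27.41
Re(z) = -101.49/27.41 = -3.7027
Im(z) = -28.86/27.41 = -1.0529

Re(z) = -3.7027, Im(z) = -1.0529


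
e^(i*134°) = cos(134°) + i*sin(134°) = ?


cos(134°) = -0.6947
sin(134°) = 0.7193

e^(i*134°) = -0.6947 + 0.7193i


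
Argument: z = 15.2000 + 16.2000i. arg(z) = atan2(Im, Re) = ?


Re = 15.2, Im = 16.2
arg = atan2(16.2, 15.2) = 46.8241 degrees

arg(z) = 46.8241 degrees


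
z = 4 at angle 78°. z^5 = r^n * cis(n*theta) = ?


r^5 = 4^5 = 1024
n*theta = 5*78° = 390° = 30° (mod 360)
a = 1024*cos(30°) = 886.8100
b = 1024*sin(30°) = 512.0000

1024 cis(30°) = 886.8100 + 512.0000i


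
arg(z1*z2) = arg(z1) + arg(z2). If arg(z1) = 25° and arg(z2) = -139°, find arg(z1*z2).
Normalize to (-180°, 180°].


arg(z1*z2) = 25° - 139° = -114°
Normalized to (-180°, 180°]: -114°

-114°


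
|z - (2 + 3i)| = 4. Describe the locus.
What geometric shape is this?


|z - z0| = r is a circle with center z0 and radius r.
Center = (2, 3), radius = 4

Circle with center (2, 3) and radius 4


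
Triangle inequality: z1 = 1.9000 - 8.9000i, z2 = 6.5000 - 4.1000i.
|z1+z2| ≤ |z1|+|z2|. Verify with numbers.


|z1| = sqrt(1.9^2 + (-8.9)^2) = sqrt(82.82) = 9.1005
|z2| = sqrt(6.5^2 + (-4.1)^2) = sqrt(59.06) = 7.6851
z1+z2 = 8.4000 - 13.0000i
|z1+z2| = sqrt(239.56) = 15.4777
|z1|+|z2| = 9.1005 + 7.6851 = 16.7856

|z1+z2| = 15.4777 ≤ |z1|+|z2| = 16.7856 (verified)


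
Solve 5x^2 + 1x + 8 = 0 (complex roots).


disc = 1^2 - 4*5*8 = 1 - 160 = -159
sqrt(|disc|) = sqrt(159) = 12.6095
Real part = -1/(2*5) = -0.1000
Imag part = 12.6095/(2*5) = 1.2610

-0.1000 ± 1.2610i


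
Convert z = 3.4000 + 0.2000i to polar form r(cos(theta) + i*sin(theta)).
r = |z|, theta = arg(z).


r = sqrt(11.56+0.04) = sqrt(11.6) = 3.4059
theta = atan2(0.2, 3.4) = 3.3665 degrees

r = 3.4059, theta = 3.3665 degrees


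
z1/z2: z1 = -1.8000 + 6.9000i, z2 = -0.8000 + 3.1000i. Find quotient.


Conjugate of z2 = -0.8000 - 3.1000i
Numerator: (-1.8000 + 6.9000i)(-0.8000 - 3.1000i) = 22.8300 + 0.0600i
Denominator: (-0.8)^2 + 3.1^2 = 10.25
Result = (22.8300 + 0.0600i)/10.25

2.2273 + 0.0059i


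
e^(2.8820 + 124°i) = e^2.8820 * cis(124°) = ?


e^2.8820 = 17.84994
cos(124°) = -0.559193
sin(124°) = 0.82904
Real = 17.84994*(-0.559193) = -9.9816
Imag = 17.84994*0.82904 = 14.7983

-9.9816 + 14.7983i


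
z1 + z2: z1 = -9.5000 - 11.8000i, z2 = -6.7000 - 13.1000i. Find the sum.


Real: -9.5 - 6.7 = -16.2
Imag: -11.8 - 13.1 = -24.9

-16.2000 - 24.9000i


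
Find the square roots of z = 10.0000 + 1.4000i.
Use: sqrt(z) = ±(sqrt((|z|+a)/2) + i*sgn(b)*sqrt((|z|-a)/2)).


|z| = sqrt(100+1.96) = 10.0975
sqrt((|z|+a)/2) = sqrt((10.0975+10)/2) = sqrt(10.0488) = 3.1700
sqrt((|z|-a)/2) = sqrt((10.0975-10)/2) = sqrt(0.0488) = 0.2208

±(3.1700 + 0.2208i) i.e. 3.1700 + 0.2208i and -3.1700 - 0.2208i


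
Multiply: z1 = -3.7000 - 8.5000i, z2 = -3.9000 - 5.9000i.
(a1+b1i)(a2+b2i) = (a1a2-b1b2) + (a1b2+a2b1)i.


Real = -3.7*(-3.9) - (-8.5)*(-5.9) = 14.43 - 50.15 = -35.72
Imag = -3.7*(-5.9) - (3.9)*(-8.5) = 21.83 + 33.15 = 54.98

-35.7200 + 54.9800i


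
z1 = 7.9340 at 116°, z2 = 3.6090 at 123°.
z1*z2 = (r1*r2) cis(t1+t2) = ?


r = 7.9340 * 3.6090 = 28.6338
theta = 116° + 123° = 239° = 239° (mod 360)

28.6338 cis(239°)


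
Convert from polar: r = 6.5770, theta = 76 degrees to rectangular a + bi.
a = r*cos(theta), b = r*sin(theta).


a = 6.5770*cos(76°) = 6.5770*0.24192 = 1.5911
b = 6.5770*sin(76°) = 6.5770*0.970296 = 6.3816

1.5911 + 6.3816i


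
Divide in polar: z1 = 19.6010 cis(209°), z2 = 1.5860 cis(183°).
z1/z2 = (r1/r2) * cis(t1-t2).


r = 19.6010 / 1.5860 = 12.3588
theta = 209° - 183° = 26° = 26° (mod 360)

12.3588 cis(26°)


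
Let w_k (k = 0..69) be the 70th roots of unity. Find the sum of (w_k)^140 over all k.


The roots are w_k = w^k with w = e^(2*pi*i/70), and (w^k)^140 = (w^140)^k.
So S = 1 + u + u^2 + ... + u^(69) with u = w^140.
140 = 2*70 + 0, so 140 is a multiple of 70 and u = (w^70)^2 = 1.
Every one of the 70 terms equals 1: S = 70

S = 70


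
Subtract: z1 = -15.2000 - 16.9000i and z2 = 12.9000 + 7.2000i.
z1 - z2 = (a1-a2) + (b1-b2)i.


Real: -15.2 - 12.9 = -28.1
Imag: -16.9 - 7.2 = -24.1

-28.1000 - 24.1000i


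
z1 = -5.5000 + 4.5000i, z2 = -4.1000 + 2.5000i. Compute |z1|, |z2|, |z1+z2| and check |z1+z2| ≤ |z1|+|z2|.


|z1| = sqrt((-5.5)^2 + 4.5^2) = sqrt(50.5) = 7.1063
|z2| = sqrt((-4.1)^2 + 2.5^2) = sqrt(23.06) = 4.8021
z1+z2 = -9.6000 + 7.0000i
|z1+z2| = sqrt(141.16) = 11.8811
|z1|+|z2| = 7.1063 + 4.8021 = 11.9084

|z1+z2| = 11.8811 ≤ |z1|+|z2| = 11.9084 (verified)


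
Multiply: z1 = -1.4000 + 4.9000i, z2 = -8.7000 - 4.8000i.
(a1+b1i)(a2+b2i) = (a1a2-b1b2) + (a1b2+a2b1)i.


Real = -1.4*(-8.7) - 4.9*(-4.8) = 12.18 - (-23.52) = 35.7
Imag = -1.4*(-4.8) - (8.7)*4.9 = 6.72 - (42.63) = -35.91

35.7000 - 35.9100i


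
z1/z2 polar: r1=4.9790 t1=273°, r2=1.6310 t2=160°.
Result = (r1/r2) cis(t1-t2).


r = 4.9790 / 1.6310 = 3.0527
theta = 273° - 160° = 113° = 113° (mod 360)

3.0527 cis(113°)


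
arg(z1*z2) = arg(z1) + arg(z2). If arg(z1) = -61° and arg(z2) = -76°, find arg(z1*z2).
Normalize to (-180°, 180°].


arg(z1*z2) = -61° - 76° = -137°
Normalized to (-180°, 180°]: -137°

-137°


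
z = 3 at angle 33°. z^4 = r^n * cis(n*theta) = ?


r^4 = 3^4 = 81
n*theta = 4*33° = 132° = 132° (mod 360)
a = 81*cos(132°) = -54.1996
b = 81*sin(132°) = 60.1947

81 cis(132°) = -54.1996 + 60.1947i


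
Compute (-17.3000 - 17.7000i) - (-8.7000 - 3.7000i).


Real: -17.3 + 8.7 = -8.6
Imag: -17.7 + 3.7 = -14

-8.6000 - 14.0000i


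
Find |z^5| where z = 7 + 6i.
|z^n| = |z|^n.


|z| = sqrt(49+36) = sqrt(85) = 9.2195
|z^5| = |z|^5 = (sqrt(85))^5 = 85^2 * sqrt(85) = 7225*sqrt(85)

|z^5| = 7225*sqrt(85) ≈ 66611.2087


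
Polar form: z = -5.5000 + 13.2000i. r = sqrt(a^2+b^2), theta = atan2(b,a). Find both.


r = sqrt(30.25+174.24) = sqrt(204.49) = 14.3000
theta = atan2(13.2, -5.5) = 112.6199 degrees

r = 14.3000, theta = 112.6199 degrees


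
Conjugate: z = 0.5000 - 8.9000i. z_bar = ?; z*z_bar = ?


z_bar = 0.5000 + 8.9000i
z*z_bar = 0.5^2 + (-8.9)^2 = 0.25 + 79.21 = 79.46

z_bar = 0.5000 + 8.9000i, z*z_bar = 79.46


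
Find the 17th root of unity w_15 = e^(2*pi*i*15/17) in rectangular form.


Angle = 360*15/17 = 317.6471°
a = cos(317.6471°) = 0.7390
b = sin(317.6471°) = -0.6737

0.7390 - 0.6737i


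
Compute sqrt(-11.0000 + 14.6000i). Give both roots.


|z| = sqrt(121+213.16) = 18.2800
sqrt((|z|+a)/2) = sqrt((18.2800+(-11))/2) = sqrt(3.6400) = 1.9079
sqrt((|z|-a)/2) = sqrt((18.2800-(-11))/2) = sqrt(14.6400) = 3.8262

±(1.9079 + 3.8262i) i.e. 1.9079 + 3.8262i and -1.9079 - 3.8262i


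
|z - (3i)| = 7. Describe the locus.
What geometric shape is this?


|z - z0| = r is a circle with center z0 and radius r.
Center = (0, 3), radius = 7

Circle with center (0, 3) and radius 7
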